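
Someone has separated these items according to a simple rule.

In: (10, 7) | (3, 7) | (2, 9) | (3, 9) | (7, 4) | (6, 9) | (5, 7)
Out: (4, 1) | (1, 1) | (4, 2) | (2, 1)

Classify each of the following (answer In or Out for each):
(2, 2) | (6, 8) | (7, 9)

Rule: sum ≥ 10. This holds for each 'In' example and fails for each 'Out' one.
(2, 2): 2+2 = 4 — does not fit, so Out. (6, 8): 6+8 = 14 — fits, so In. (7, 9): 7+9 = 16 — fits, so In.

Out, In, In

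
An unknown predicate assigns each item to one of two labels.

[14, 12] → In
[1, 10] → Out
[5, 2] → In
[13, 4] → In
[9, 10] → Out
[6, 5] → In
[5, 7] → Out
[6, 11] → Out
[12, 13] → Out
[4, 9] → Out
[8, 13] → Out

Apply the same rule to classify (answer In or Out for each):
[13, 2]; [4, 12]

In, Out

The common property of the 'In' items is: first > second. No 'Out' item has it.
[13, 2]: In (13 > 2). [4, 12]: Out (4 < 12).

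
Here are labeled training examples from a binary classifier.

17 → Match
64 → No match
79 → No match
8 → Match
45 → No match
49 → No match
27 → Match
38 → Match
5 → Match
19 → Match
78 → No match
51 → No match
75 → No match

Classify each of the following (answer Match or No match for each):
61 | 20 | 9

No match, Match, Match

The common property of the 'Match' items is: at most 38. No 'No match' item has it.
61 — 61 > 38, hence No match. 20 — 20 ≤ 38, hence Match. 9 — 9 ≤ 38, hence Match.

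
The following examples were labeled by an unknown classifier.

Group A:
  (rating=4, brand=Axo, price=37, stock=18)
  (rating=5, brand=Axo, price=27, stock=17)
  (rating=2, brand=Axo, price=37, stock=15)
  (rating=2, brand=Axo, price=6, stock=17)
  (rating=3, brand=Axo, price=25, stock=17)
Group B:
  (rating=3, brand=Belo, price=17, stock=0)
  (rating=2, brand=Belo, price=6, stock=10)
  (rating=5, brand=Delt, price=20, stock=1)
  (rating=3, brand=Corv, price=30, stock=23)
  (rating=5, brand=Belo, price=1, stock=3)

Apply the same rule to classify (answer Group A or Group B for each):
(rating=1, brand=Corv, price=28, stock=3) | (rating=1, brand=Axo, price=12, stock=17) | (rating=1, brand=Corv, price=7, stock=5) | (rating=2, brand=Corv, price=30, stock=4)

Group B, Group A, Group B, Group B

The common property of the 'Group A' items is: brand is Axo. No 'Group B' item has it.
(rating=1, brand=Corv, price=28, stock=3): Group B (brand is Corv). (rating=1, brand=Axo, price=12, stock=17): Group A (brand is Axo). (rating=1, brand=Corv, price=7, stock=5): Group B (brand is Corv). (rating=2, brand=Corv, price=30, stock=4): Group B (brand is Corv).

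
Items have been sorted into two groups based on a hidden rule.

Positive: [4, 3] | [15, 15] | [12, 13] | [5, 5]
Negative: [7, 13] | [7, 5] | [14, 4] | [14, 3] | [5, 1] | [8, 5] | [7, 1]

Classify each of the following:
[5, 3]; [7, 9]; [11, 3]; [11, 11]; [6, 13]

Every 'Positive' example satisfies: |first − second| ≤ 1. None of the 'Negative' examples do.
Negative: [5, 3], since |5−3| = 2.
Negative: [7, 9], since |7−9| = 2.
Negative: [11, 3], since |11−3| = 8.
Positive: [11, 11], since |11−11| = 0.
Negative: [6, 13], since |6−13| = 7.

Negative, Negative, Negative, Positive, Negative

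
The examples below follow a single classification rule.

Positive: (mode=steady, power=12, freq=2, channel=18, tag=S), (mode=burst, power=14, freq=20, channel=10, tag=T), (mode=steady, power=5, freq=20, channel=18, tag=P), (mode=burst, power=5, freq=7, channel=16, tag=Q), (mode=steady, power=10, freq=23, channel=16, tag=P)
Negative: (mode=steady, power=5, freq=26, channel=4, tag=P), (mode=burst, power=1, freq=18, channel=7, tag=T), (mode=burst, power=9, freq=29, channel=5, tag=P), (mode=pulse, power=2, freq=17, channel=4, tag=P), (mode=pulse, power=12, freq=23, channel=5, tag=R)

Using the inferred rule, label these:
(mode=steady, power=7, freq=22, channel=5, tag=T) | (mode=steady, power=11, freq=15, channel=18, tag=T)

The pattern is that an item is 'Positive' exactly when: channel ≥ 10.
(mode=steady, power=7, freq=22, channel=5, tag=T) → channel = 5 → Negative.
(mode=steady, power=11, freq=15, channel=18, tag=T) → channel = 18 → Positive.

Negative, Positive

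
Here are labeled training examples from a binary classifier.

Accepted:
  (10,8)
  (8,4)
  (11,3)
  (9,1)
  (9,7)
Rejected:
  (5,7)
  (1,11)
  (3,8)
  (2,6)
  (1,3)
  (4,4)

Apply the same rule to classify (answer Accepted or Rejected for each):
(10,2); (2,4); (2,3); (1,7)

Accepted, Rejected, Rejected, Rejected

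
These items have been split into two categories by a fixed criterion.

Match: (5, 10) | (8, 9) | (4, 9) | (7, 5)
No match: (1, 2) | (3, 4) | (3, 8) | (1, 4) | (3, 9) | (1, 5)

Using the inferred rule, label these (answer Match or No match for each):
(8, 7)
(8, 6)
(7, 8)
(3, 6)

Match, Match, Match, No match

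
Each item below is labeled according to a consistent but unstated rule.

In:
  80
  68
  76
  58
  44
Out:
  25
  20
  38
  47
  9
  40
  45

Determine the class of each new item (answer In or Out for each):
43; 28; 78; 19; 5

A rule that fits every label: even AND at least 44 — true of each 'In' example, false of each 'Out' one.

Out, Out, In, Out, Out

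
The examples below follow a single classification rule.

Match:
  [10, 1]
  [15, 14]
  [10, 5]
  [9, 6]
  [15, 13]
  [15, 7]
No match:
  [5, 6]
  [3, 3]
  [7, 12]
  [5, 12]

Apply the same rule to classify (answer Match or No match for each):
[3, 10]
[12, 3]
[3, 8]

No match, Match, No match

All 'Match' examples share one property — first > second — and every 'No match' example lacks it.
[3, 10] → 3 < 10 → No match. [12, 3] → 12 > 3 → Match. [3, 8] → 3 < 8 → No match.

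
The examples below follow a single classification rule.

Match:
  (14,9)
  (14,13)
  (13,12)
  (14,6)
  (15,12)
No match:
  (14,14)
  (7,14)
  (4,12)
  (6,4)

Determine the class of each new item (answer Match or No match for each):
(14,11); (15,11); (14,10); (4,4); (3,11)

The rule appears to be: first > second AND sum ≥ 16.
(14,11) — 14 > 11, 14+11 = 25, hence Match. (15,11) — 15 > 11, 15+11 = 26, hence Match. (14,10) — 14 > 10, 14+10 = 24, hence Match. (4,4) — 4 = 4, 4+4 = 8, hence No match. (3,11) — 3 < 11, 3+11 = 14, hence No match.

Match, Match, Match, No match, No match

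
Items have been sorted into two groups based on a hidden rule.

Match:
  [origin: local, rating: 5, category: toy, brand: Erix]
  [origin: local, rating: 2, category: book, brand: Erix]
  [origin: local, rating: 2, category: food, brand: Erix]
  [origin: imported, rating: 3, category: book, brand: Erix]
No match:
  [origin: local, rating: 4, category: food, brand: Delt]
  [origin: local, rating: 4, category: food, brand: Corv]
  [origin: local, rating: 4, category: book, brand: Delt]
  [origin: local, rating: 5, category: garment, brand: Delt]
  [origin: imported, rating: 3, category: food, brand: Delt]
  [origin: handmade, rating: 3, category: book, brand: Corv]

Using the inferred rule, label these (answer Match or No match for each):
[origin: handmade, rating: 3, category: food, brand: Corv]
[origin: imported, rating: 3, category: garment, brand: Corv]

No match, No match

Every 'Match' example satisfies: brand is Erix. None of the 'No match' examples do.
[origin: handmade, rating: 3, category: food, brand: Corv] — brand is Corv, hence No match.
[origin: imported, rating: 3, category: garment, brand: Corv] — brand is Corv, hence No match.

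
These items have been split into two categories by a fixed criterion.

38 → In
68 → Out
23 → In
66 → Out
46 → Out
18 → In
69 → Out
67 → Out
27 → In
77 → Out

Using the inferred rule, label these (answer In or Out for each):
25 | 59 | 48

In, Out, Out

One predicate separates the groups cleanly: at most 38.
In: 25, since 25 ≤ 38.
Out: 59, since 59 > 38.
Out: 48, since 48 > 38.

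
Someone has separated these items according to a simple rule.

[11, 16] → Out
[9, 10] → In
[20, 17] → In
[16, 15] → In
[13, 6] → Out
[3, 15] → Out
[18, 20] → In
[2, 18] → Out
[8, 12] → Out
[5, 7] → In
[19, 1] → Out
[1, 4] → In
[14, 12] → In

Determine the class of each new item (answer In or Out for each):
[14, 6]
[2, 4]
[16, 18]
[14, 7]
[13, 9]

Out, In, In, Out, Out

The common property of the 'In' items is: |first − second| ≤ 3. No 'Out' item has it.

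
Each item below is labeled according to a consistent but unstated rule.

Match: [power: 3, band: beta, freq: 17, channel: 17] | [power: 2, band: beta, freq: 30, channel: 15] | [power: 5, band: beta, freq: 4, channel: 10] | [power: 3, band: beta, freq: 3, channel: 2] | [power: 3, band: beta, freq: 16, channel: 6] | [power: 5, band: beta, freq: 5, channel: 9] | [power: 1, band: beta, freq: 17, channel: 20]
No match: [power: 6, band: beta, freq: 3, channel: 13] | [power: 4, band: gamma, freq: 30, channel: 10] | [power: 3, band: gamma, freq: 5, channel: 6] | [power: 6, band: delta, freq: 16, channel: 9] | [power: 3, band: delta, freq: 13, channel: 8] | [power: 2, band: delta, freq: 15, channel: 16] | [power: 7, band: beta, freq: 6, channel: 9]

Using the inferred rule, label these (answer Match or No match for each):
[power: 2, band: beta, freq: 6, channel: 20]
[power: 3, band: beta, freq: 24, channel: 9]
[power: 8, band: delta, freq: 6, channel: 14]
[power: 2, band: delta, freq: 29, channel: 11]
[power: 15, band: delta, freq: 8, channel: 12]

A rule that fits every label: band is beta AND power ≤ 5 — true of each 'Match' example, false of each 'No match' one.

Match, Match, No match, No match, No match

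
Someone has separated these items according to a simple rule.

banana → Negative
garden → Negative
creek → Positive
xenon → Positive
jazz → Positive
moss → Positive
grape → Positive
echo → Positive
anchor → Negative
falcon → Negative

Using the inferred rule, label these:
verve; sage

The distinguishing property — length ≤ 5 — holds for all the 'Positive' cases and none of the 'Negative' cases.

Positive, Positive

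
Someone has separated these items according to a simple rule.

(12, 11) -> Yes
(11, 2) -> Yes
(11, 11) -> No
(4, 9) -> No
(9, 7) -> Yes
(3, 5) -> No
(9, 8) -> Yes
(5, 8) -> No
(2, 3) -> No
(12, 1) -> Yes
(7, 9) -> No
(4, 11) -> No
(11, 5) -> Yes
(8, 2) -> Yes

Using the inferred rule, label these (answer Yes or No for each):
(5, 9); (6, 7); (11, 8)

Comparing the two groups points to one rule — first > second.
(5, 9): 5 < 9 — lacks this property, so No.
(6, 7): 6 < 7 — lacks this property, so No.
(11, 8): 11 > 8 — checks out, so Yes.

No, No, Yes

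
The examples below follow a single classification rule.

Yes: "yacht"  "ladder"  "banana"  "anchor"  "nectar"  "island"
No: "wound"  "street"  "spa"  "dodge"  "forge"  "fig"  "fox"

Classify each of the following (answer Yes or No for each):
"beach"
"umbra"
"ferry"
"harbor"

Yes, Yes, No, Yes

The pattern is that an item is 'Yes' exactly when: length ≥ 5 AND contains 'a'.
"beach": length 5, has 'a', checks out → Yes. "umbra": length 5, has 'a', checks out → Yes. "ferry": length 5, no 'a', does not satisfy this → No. "harbor": length 6, has 'a', checks out → Yes.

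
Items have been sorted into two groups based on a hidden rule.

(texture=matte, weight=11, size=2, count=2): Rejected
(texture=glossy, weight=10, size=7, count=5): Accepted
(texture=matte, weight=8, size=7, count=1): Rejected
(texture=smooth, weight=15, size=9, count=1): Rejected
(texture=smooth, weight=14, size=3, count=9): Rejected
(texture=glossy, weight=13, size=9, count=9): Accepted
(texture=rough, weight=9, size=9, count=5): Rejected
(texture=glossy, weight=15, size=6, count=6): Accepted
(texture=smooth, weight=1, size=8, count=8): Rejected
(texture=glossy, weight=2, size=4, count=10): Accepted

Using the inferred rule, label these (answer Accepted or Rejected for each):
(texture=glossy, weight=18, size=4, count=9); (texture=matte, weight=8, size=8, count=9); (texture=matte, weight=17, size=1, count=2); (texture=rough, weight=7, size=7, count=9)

Rule: texture is glossy. This holds for each 'Accepted' example and fails for each 'Rejected' one.
Accepted: (texture=glossy, weight=18, size=4, count=9), since texture is glossy. Rejected: (texture=matte, weight=8, size=8, count=9), since texture is matte. Rejected: (texture=matte, weight=17, size=1, count=2), since texture is matte. Rejected: (texture=rough, weight=7, size=7, count=9), since texture is rough.

Accepted, Rejected, Rejected, Rejected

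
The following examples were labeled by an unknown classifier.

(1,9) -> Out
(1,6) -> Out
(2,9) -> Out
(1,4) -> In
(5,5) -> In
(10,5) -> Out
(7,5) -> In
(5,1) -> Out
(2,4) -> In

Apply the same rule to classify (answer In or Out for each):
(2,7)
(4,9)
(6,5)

Out, Out, In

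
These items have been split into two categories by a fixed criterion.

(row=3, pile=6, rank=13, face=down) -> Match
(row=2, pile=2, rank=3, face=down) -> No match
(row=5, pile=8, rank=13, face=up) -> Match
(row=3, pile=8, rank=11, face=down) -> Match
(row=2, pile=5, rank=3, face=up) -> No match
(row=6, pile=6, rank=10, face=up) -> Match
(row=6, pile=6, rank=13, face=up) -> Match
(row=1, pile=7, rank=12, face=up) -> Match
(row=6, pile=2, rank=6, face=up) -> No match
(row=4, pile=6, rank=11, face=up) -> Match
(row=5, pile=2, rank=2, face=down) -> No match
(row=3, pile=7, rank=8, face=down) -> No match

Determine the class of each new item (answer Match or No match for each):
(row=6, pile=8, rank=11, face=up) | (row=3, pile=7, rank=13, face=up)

Match, Match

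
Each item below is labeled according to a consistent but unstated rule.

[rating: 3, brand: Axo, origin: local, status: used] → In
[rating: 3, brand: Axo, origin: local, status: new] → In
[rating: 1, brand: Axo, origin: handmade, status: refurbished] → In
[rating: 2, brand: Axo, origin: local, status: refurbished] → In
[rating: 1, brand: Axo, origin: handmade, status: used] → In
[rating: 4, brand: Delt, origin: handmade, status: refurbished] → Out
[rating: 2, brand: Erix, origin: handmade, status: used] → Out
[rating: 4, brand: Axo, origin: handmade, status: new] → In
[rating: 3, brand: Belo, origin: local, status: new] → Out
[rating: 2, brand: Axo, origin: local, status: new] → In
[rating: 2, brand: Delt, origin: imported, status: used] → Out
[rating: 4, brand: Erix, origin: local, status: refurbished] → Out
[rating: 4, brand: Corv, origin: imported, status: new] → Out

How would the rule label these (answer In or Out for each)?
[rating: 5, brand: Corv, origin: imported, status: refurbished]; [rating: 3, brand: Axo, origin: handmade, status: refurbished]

Out, In

The pattern is that an item is 'In' exactly when: brand is Axo.
[rating: 5, brand: Corv, origin: imported, status: refurbished] → brand is Corv → Out. [rating: 3, brand: Axo, origin: handmade, status: refurbished] → brand is Axo → In.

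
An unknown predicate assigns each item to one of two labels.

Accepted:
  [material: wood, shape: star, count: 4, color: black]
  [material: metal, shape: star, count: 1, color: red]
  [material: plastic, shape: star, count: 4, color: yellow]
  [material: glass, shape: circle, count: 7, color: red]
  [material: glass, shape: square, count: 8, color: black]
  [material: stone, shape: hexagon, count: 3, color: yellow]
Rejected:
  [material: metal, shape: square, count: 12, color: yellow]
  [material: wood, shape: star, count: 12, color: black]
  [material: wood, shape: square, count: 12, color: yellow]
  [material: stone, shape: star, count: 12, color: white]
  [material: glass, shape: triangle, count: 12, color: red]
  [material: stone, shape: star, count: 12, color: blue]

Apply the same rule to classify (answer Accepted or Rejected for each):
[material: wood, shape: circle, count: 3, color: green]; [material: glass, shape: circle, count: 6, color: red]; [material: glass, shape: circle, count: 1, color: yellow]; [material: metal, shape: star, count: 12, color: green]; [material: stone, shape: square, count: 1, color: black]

Accepted, Accepted, Accepted, Rejected, Accepted

The simplest hypothesis consistent with all the labels is: count ≤ 8.
[material: wood, shape: circle, count: 3, color: green] → count = 3 → Accepted. [material: glass, shape: circle, count: 6, color: red] → count = 6 → Accepted. [material: glass, shape: circle, count: 1, color: yellow] → count = 1 → Accepted. [material: metal, shape: star, count: 12, color: green] → count = 12 → Rejected. [material: stone, shape: square, count: 1, color: black] → count = 1 → Accepted.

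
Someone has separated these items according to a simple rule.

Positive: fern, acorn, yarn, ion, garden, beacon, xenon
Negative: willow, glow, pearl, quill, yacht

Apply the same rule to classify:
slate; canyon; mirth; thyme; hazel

Negative, Positive, Negative, Negative, Negative

The common property of the 'Positive' items is: contains 'n'. No 'Negative' item has it.
slate: no 'n' — fails this test, so Negative. canyon: has 'n' — passes, so Positive. mirth: no 'n' — fails this test, so Negative. thyme: no 'n' — fails this test, so Negative. hazel: no 'n' — fails this test, so Negative.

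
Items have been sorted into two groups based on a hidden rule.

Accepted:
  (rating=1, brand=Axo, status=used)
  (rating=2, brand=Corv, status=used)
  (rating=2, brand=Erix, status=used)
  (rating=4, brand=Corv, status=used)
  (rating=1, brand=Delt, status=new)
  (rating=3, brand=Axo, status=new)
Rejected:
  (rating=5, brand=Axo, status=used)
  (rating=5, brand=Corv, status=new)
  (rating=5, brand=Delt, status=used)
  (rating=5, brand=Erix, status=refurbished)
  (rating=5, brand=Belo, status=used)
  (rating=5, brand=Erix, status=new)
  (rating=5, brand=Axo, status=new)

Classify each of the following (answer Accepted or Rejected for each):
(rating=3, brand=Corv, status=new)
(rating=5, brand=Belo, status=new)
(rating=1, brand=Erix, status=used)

Accepted, Rejected, Accepted

All 'Accepted' examples share one property — rating ≤ 4 — and every 'Rejected' example lacks it.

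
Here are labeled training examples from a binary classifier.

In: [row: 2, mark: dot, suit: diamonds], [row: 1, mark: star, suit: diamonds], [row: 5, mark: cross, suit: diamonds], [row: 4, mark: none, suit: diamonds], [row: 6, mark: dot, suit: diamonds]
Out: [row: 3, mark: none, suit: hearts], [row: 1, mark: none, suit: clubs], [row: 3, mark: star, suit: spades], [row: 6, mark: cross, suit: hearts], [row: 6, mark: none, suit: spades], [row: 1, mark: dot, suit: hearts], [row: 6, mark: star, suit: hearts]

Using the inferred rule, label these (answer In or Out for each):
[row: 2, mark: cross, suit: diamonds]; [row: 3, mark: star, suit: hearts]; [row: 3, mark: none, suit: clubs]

In, Out, Out

The classifier is using: suit is diamonds.
In: [row: 2, mark: cross, suit: diamonds], since suit is diamonds.
Out: [row: 3, mark: star, suit: hearts], since suit is hearts.
Out: [row: 3, mark: none, suit: clubs], since suit is clubs.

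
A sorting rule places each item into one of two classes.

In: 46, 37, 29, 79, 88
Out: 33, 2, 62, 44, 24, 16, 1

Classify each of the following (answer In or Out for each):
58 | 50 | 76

'In' ⟺ digit sum ≥ 9.
In: 58, since digit sum 5+8 = 13.
Out: 50, since digit sum 5+0 = 5.
In: 76, since digit sum 7+6 = 13.

In, Out, In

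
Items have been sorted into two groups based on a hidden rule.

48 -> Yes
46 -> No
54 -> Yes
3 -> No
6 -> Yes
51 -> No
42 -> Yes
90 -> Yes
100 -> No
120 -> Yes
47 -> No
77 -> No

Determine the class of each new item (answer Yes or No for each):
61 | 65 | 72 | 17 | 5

The rule appears to be: multiple of 6.
No: 61, since 61 = 6·10 + 1. No: 65, since 65 = 6·10 + 5. Yes: 72, since 72 = 6·12. No: 17, since 17 = 6·2 + 5. No: 5, since 5 = 6·0 + 5.

No, No, Yes, No, No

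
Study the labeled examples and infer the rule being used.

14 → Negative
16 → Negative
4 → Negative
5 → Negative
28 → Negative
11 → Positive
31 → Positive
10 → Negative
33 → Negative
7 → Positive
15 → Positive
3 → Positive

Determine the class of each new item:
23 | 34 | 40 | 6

Positive, Negative, Negative, Negative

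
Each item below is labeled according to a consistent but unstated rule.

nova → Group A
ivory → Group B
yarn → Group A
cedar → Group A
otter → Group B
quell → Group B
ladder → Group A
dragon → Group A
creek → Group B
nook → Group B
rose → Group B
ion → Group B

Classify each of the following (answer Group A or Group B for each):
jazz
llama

'Group A' ⟺ contains 'a'.

Group A, Group A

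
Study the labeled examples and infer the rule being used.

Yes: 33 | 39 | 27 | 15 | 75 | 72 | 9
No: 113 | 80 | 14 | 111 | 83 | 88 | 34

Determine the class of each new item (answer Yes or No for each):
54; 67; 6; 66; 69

Yes, No, Yes, Yes, Yes

Rule: multiple of 3 AND at most 75. This holds for each 'Yes' example and fails for each 'No' one.
54: 54 = 3·18, 54 ≤ 75 — has this property, so Yes.
67: 67 = 3·22 + 1, 67 ≤ 75 — doesn't qualify, so No.
6: 6 = 3·2, 6 ≤ 75 — has this property, so Yes.
66: 66 = 3·22, 66 ≤ 75 — has this property, so Yes.
69: 69 = 3·23, 69 ≤ 75 — has this property, so Yes.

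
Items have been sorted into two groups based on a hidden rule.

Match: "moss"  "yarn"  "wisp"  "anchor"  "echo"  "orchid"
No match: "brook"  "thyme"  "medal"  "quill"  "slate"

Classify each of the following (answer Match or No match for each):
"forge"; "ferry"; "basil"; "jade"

No match, No match, No match, Match

The pattern is that an item is 'Match' exactly when: even length.
"forge": length 5 — fails this test, so No match.
"ferry": length 5 — fails this test, so No match.
"basil": length 5 — fails this test, so No match.
"jade": length 4 — fits, so Match.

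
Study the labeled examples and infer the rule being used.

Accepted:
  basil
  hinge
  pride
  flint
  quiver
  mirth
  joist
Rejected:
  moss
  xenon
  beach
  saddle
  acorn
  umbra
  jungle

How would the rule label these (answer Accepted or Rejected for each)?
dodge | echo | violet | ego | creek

Rejected, Rejected, Accepted, Rejected, Rejected

Looking at the examples, the only property every 'Accepted' case has and every 'Rejected' case lacks is: contains 'i'.
dodge: no 'i' — does not fit, so Rejected.
echo: no 'i' — does not fit, so Rejected.
violet: has 'i' — qualifies, so Accepted.
ego: no 'i' — does not fit, so Rejected.
creek: no 'i' — does not fit, so Rejected.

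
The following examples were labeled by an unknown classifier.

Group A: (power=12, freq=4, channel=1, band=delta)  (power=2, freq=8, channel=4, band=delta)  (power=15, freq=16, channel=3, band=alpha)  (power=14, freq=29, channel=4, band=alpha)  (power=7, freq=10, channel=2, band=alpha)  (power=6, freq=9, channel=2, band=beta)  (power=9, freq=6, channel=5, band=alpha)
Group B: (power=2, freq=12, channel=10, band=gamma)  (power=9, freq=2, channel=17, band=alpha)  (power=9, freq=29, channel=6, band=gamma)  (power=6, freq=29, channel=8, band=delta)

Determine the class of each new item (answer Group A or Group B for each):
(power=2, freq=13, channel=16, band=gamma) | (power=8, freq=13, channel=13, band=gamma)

The rule appears to be: channel ≤ 5.
(power=2, freq=13, channel=16, band=gamma): Group B (channel = 16).
(power=8, freq=13, channel=13, band=gamma): Group B (channel = 13).

Group B, Group B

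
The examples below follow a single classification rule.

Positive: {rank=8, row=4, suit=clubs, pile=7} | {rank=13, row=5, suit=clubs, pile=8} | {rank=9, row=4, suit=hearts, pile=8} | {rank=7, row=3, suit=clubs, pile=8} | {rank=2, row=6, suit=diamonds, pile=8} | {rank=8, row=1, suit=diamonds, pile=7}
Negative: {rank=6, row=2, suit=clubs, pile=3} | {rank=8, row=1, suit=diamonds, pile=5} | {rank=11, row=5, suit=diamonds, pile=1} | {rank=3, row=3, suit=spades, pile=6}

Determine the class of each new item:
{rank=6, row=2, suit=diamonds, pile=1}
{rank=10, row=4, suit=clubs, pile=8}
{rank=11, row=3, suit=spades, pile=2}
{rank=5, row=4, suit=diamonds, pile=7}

Negative, Positive, Negative, Positive

One predicate separates the groups cleanly: pile ≥ 7.
{rank=6, row=2, suit=diamonds, pile=1}: Negative (pile = 1).
{rank=10, row=4, suit=clubs, pile=8}: Positive (pile = 8).
{rank=11, row=3, suit=spades, pile=2}: Negative (pile = 2).
{rank=5, row=4, suit=diamonds, pile=7}: Positive (pile = 7).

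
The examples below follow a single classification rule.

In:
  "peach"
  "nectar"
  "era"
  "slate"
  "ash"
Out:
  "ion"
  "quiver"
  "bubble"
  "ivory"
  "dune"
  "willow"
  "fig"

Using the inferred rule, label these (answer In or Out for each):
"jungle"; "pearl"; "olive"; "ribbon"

Out, In, Out, Out

A rule that fits every label: contains 'a' — true of each 'In' example, false of each 'Out' one.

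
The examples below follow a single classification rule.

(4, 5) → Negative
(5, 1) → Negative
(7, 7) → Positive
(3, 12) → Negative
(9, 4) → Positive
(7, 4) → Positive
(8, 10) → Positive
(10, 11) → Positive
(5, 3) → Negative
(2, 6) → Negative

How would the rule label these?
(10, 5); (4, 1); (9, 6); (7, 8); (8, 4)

Positive, Negative, Positive, Positive, Positive

The common property of the 'Positive' items is: first ≥ 6. No 'Negative' item has it.
(10, 5): Positive (first 10).
(4, 1): Negative (first 4).
(9, 6): Positive (first 9).
(7, 8): Positive (first 7).
(8, 4): Positive (first 8).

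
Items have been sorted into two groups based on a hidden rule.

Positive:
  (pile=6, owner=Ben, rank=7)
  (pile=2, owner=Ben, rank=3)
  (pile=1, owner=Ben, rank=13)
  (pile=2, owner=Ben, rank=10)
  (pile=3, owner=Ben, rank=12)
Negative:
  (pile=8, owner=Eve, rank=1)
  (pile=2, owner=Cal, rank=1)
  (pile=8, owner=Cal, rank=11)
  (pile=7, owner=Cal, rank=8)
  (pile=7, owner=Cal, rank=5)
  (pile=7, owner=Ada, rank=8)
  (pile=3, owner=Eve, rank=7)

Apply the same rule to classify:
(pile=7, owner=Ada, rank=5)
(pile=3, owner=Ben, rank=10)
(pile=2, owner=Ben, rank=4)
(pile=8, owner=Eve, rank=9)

All 'Positive' examples share one property — owner is Ben — and every 'Negative' example lacks it.
(pile=7, owner=Ada, rank=5): owner is Ada — fails the rule, so Negative.
(pile=3, owner=Ben, rank=10): owner is Ben — matches, so Positive.
(pile=2, owner=Ben, rank=4): owner is Ben — matches, so Positive.
(pile=8, owner=Eve, rank=9): owner is Eve — fails the rule, so Negative.

Negative, Positive, Positive, Negative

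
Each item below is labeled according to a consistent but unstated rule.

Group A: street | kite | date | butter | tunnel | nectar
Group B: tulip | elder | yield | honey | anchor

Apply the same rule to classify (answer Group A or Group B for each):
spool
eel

Group B, Group B

The rule appears to be: even length AND contains 'e'.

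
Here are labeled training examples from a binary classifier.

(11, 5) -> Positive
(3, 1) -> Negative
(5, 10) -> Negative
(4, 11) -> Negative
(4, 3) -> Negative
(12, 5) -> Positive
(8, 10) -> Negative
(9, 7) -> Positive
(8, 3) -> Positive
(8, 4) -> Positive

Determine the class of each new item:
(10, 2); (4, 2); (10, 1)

Positive, Negative, Positive

Every 'Positive' example satisfies: first > second AND sum ≥ 11. None of the 'Negative' examples do.
(10, 2) → 10 > 2, 10+2 = 12 → Positive. (4, 2) → 4 > 2, 4+2 = 6 → Negative. (10, 1) → 10 > 1, 10+1 = 11 → Positive.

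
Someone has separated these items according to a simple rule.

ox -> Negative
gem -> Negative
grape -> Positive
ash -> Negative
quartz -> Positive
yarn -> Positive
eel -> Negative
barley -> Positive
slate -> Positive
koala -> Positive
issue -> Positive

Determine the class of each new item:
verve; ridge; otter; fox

Positive, Positive, Positive, Negative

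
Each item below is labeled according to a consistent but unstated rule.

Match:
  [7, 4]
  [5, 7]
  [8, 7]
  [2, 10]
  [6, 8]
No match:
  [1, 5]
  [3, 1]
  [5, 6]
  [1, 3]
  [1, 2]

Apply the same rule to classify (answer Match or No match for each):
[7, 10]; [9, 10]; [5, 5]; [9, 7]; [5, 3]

The classifier is using: max ≥ 7.
[7, 10]: Match (max 10). [9, 10]: Match (max 10). [5, 5]: No match (max 5). [9, 7]: Match (max 9). [5, 3]: No match (max 5).

Match, Match, No match, Match, No match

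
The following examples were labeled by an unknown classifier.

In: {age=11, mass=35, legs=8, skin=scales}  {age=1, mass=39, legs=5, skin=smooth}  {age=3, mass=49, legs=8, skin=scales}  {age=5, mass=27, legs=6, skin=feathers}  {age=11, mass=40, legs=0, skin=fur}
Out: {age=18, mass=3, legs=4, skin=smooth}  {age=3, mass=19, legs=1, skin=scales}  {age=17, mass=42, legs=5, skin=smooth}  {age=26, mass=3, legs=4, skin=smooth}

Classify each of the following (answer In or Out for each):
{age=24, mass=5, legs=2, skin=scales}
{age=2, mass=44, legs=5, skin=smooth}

The classifier is using: mass ≥ 27 AND age ≤ 11.
{age=24, mass=5, legs=2, skin=scales} — mass = 5, age = 24, hence Out.
{age=2, mass=44, legs=5, skin=smooth} — mass = 44, age = 2, hence In.

Out, In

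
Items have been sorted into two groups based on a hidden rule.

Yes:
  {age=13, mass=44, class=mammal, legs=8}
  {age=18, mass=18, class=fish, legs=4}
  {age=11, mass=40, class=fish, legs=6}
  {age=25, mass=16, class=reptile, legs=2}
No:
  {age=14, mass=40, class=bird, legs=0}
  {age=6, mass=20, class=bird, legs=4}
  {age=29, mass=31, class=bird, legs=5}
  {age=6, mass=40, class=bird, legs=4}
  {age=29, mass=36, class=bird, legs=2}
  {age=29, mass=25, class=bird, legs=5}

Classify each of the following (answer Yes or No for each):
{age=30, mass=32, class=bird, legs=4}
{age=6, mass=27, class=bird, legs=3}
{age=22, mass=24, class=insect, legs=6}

The classifier is using: class is not bird.
{age=30, mass=32, class=bird, legs=4} → class is bird → No. {age=6, mass=27, class=bird, legs=3} → class is bird → No. {age=22, mass=24, class=insect, legs=6} → class is insect → Yes.

No, No, Yes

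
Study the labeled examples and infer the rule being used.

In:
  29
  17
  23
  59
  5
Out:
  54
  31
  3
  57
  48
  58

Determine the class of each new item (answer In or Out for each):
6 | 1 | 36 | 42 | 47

Out, Out, Out, Out, In

The rule appears to be: ≡ 2 (mod 3).
6 → 6 mod 3 = 0 → Out. 1 → 1 mod 3 = 1 → Out. 36 → 36 mod 3 = 0 → Out. 42 → 42 mod 3 = 0 → Out. 47 → 47 mod 3 = 2 → In.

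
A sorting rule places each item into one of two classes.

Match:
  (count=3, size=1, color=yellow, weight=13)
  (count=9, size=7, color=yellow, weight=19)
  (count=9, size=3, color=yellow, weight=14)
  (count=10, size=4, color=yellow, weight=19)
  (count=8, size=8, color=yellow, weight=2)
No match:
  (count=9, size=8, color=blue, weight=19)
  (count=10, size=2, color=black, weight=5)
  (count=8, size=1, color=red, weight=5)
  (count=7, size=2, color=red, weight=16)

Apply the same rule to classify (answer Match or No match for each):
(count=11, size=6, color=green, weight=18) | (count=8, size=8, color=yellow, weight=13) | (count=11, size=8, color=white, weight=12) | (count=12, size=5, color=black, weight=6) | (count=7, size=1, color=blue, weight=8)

No match, Match, No match, No match, No match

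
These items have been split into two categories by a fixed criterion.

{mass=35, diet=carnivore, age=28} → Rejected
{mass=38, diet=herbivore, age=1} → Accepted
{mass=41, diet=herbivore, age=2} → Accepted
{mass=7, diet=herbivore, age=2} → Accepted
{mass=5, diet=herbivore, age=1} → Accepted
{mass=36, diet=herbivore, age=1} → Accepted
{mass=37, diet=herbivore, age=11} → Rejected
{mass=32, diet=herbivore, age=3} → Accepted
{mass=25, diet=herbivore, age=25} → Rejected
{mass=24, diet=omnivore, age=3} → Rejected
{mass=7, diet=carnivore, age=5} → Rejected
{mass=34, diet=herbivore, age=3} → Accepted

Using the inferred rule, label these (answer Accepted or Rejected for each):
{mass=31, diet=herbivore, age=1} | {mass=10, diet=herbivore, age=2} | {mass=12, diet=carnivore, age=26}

One predicate separates the groups cleanly: diet is herbivore AND age ≤ 3.
{mass=31, diet=herbivore, age=1}: diet is herbivore, age = 1, meets the rule → Accepted.
{mass=10, diet=herbivore, age=2}: diet is herbivore, age = 2, meets the rule → Accepted.
{mass=12, diet=carnivore, age=26}: diet is carnivore, age = 26, does not fit → Rejected.

Accepted, Accepted, Rejected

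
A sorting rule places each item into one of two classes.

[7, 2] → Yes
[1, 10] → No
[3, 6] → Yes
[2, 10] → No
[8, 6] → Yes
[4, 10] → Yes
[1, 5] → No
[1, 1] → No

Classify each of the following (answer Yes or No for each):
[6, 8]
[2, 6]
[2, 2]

A rule that fits every label: first ≥ 3 — true of each 'Yes' example, false of each 'No' one.
[6, 8]: Yes (first 6). [2, 6]: No (first 2). [2, 2]: No (first 2).

Yes, No, No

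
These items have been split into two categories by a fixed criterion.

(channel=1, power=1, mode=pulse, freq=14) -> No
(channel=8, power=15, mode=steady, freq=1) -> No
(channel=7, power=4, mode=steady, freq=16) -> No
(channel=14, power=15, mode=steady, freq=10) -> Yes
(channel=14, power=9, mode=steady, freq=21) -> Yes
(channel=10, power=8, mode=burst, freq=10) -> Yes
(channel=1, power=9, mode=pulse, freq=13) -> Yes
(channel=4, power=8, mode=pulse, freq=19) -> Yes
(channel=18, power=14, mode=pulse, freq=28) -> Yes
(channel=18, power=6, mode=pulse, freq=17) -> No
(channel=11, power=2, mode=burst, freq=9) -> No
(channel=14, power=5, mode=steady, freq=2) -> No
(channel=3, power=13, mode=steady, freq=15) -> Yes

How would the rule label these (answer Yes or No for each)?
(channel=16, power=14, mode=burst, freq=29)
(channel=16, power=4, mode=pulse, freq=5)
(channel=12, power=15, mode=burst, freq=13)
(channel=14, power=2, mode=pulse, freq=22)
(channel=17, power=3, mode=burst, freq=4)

Yes, No, Yes, No, No

The rule appears to be: freq ≥ 2 AND power ≥ 8.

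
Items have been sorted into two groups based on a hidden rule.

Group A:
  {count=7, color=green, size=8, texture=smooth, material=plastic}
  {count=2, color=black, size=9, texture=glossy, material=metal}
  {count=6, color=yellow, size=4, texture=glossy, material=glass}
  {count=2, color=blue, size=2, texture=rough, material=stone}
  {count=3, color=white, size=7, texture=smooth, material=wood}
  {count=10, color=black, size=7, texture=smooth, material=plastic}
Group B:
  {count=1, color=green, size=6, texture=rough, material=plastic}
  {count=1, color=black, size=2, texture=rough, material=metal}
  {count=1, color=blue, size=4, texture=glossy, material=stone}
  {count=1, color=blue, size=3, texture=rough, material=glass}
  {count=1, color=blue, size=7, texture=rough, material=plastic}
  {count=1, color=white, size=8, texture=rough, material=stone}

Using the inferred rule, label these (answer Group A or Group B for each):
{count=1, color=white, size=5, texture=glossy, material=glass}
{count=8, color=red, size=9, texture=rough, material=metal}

Group B, Group A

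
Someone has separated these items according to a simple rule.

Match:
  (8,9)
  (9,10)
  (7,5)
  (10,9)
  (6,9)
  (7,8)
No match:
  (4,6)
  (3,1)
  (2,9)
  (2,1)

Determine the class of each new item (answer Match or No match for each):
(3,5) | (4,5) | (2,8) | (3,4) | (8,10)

No match, No match, No match, No match, Match

The rule appears to be: sum ≥ 12.
(3,5): 3+5 = 8, does not pass → No match.
(4,5): 4+5 = 9, does not pass → No match.
(2,8): 2+8 = 10, does not pass → No match.
(3,4): 3+4 = 7, does not pass → No match.
(8,10): 8+10 = 18, qualifies → Match.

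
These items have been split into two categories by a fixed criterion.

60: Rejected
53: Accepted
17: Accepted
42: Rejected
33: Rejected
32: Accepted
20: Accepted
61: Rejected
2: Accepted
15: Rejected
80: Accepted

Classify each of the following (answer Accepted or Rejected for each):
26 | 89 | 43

The simplest hypothesis consistent with all the labels is: ≡ 2 (mod 3).
26 → 26 mod 3 = 2 → Accepted. 89 → 89 mod 3 = 2 → Accepted. 43 → 43 mod 3 = 1 → Rejected.

Accepted, Accepted, Rejected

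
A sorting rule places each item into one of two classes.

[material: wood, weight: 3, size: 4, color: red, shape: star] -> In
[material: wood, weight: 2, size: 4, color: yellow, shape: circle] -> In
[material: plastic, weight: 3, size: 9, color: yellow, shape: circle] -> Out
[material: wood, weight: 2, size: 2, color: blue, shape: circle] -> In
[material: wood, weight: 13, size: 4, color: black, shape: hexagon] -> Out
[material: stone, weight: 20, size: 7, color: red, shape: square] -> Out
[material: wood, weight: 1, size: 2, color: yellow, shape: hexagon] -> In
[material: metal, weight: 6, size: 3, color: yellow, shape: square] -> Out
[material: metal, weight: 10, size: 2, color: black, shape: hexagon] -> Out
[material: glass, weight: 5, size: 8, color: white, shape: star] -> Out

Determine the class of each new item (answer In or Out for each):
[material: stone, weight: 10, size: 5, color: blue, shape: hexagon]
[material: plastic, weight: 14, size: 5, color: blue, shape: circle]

The pattern is that an item is 'In' exactly when: material is wood AND weight ≤ 3.

Out, Out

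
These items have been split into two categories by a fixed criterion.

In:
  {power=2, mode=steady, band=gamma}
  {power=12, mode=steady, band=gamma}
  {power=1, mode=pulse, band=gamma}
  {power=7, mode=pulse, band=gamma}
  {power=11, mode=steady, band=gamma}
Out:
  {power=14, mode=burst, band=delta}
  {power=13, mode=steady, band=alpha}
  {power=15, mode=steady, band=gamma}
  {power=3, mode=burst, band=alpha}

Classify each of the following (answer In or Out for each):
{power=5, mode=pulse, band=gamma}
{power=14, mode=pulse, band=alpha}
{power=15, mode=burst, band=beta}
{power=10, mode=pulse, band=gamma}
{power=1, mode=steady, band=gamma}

'In' ⟺ band is gamma AND power ≤ 12.

In, Out, Out, In, In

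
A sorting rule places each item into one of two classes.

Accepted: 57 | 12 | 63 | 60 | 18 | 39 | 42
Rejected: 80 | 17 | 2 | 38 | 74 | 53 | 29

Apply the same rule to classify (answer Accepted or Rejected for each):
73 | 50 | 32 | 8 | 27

Rejected, Rejected, Rejected, Rejected, Accepted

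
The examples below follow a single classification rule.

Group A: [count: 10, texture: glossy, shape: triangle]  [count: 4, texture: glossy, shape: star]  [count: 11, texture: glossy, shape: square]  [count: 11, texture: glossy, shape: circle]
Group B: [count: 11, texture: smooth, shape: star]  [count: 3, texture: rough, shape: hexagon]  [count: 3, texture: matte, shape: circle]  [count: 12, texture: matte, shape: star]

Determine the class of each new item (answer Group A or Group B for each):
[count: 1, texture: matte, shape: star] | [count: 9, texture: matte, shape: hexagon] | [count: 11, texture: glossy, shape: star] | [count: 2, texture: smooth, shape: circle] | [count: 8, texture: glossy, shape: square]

Every 'Group A' example satisfies: texture is glossy. None of the 'Group B' examples do.
[count: 1, texture: matte, shape: star]: texture is matte, does not satisfy this → Group B.
[count: 9, texture: matte, shape: hexagon]: texture is matte, does not satisfy this → Group B.
[count: 11, texture: glossy, shape: star]: texture is glossy, checks out → Group A.
[count: 2, texture: smooth, shape: circle]: texture is smooth, does not satisfy this → Group B.
[count: 8, texture: glossy, shape: square]: texture is glossy, checks out → Group A.

Group B, Group B, Group A, Group B, Group A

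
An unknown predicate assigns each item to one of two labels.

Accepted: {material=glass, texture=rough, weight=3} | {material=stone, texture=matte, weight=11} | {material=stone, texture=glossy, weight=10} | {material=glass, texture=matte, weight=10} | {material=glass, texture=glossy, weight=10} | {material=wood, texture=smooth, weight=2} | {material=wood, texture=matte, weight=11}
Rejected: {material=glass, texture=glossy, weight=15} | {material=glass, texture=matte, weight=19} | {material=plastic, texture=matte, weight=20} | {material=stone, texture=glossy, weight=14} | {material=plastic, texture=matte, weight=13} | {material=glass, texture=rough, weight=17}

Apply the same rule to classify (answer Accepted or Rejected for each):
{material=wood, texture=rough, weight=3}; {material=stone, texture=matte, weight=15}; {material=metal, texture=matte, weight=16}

Accepted, Rejected, Rejected

All 'Accepted' examples share one property — weight ≤ 11 — and every 'Rejected' example lacks it.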